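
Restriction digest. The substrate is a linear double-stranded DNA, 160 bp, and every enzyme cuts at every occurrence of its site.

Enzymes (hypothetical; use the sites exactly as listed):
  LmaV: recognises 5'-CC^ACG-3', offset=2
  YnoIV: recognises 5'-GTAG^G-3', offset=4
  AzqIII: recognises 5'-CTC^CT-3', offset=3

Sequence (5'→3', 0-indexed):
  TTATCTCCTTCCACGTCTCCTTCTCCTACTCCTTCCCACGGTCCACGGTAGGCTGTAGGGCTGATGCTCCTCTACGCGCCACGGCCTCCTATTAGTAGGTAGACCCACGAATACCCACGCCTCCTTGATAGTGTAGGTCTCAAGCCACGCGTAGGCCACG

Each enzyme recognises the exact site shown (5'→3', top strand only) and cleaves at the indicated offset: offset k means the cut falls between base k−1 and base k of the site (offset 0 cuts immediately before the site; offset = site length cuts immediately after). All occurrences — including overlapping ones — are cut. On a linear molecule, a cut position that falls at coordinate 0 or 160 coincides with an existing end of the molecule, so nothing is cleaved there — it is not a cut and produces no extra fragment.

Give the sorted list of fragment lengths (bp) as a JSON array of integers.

Scan for sites:
  LmaV (CCACG, off=2): starts [10, 35, 42, 78, 104, 114, 144, 155] → cuts [12, 37, 44, 80, 106, 116, 146, 157]
  YnoIV (GTAGG, off=4): starts [47, 54, 94, 132, 150] → cuts [51, 58, 98, 136, 154]
  AzqIII (CTCCT, off=3): starts [4, 16, 22, 28, 66, 85, 120] → cuts [7, 19, 25, 31, 69, 88, 123]

All cut coordinates (distinct, sorted): [7, 12, 19, 25, 31, 37, 44, 51, 58, 69, 80, 88, 98, 106, 116, 123, 136, 146, 154, 157]

Fragment lengths:
  [0,7): 7 bp
  [7,12): 5 bp
  [12,19): 7 bp
  [19,25): 6 bp
  [25,31): 6 bp
  [31,37): 6 bp
  [37,44): 7 bp
  [44,51): 7 bp
  [51,58): 7 bp
  [58,69): 11 bp
  [69,80): 11 bp
  [80,88): 8 bp
  [88,98): 10 bp
  [98,106): 8 bp
  [106,116): 10 bp
  [116,123): 7 bp
  [123,136): 13 bp
  [136,146): 10 bp
  [146,154): 8 bp
  [154,157): 3 bp
  [157,160): 3 bp

[3,3,5,6,6,6,7,7,7,7,7,7,8,8,8,10,10,10,11,11,13]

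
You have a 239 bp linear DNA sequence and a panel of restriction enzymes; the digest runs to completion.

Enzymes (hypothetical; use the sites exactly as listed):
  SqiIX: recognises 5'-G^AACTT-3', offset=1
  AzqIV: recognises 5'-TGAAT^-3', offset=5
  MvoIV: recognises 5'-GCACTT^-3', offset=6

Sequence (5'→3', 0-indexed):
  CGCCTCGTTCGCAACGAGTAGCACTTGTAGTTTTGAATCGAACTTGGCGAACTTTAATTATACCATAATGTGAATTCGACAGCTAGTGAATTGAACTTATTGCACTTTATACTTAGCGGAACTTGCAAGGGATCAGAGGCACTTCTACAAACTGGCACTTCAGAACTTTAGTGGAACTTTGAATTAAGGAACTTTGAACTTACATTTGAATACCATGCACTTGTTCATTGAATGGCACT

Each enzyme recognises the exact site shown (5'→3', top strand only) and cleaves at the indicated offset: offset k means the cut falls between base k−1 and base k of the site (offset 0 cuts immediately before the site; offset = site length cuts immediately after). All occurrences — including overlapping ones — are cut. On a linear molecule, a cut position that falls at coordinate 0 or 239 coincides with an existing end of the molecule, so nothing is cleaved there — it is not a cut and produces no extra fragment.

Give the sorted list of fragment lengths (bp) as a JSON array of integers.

Per-enzyme occurrences:
  SqiIX GAACTT/1: at [39, 48, 92, 118, 162, 173, 188, 195] ⇒ [40, 49, 93, 119, 163, 174, 189, 196]
  AzqIV TGAAT/5: at [33, 70, 86, 179, 206, 228] ⇒ [38, 75, 91, 184, 211, 233]
  MvoIV GCACTT/6: at [20, 101, 138, 154, 216] ⇒ [26, 107, 144, 160, 222]

Pooled cuts: [26, 38, 40, 49, 75, 91, 93, 107, 119, 144, 160, 163, 174, 184, 189, 196, 211, 222, 233]

Fragments:
  [0,26): 26 bp
  [26,38): 12 bp
  [38,40): 2 bp
  [40,49): 9 bp
  [49,75): 26 bp
  [75,91): 16 bp
  [91,93): 2 bp
  [93,107): 14 bp
  [107,119): 12 bp
  [119,144): 25 bp
  [144,160): 16 bp
  [160,163): 3 bp
  [163,174): 11 bp
  [174,184): 10 bp
  [184,189): 5 bp
  [189,196): 7 bp
  [196,211): 15 bp
  [211,222): 11 bp
  [222,233): 11 bp
  [233,239): 6 bp

[2,2,3,5,6,7,9,10,11,11,11,12,12,14,15,16,16,25,26,26]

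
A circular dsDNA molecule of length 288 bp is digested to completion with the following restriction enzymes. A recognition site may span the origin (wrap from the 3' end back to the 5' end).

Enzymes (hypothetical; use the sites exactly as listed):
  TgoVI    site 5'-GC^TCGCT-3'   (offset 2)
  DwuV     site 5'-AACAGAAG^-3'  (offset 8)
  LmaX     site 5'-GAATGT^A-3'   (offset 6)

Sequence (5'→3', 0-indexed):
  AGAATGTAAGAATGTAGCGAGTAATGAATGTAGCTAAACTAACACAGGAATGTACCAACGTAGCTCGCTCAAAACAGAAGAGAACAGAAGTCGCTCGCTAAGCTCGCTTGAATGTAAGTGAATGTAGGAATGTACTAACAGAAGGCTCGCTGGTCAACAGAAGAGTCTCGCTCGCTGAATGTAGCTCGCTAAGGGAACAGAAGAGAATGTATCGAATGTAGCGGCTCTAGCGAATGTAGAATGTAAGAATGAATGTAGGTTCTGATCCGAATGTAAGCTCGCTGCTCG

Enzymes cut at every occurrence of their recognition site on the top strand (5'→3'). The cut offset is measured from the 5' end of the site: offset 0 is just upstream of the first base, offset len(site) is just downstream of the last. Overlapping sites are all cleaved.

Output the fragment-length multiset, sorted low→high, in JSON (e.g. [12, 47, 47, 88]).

[2,3,4,4,7,7,8,8,8,9,9,10,10,11,11,11,12,12,16,16,17,17,18,18,18,22]

Scan for sites:
  TgoVI GCTCGCT/2: at [62, 92, 101, 144, 169, 183, 276] ⇒ [64, 94, 103, 146, 171, 185, 278]
  DwuV AACAGAAG/8: at [72, 82, 136, 155, 195] ⇒ [80, 90, 144, 163, 203]
  LmaX GAATGTA/6: at [1, 9, 25, 47, 109, 119, 127, 176, 204, 213, 231, 238, 250, 268] ⇒ [7, 15, 31, 53, 115, 125, 133, 182, 210, 219, 237, 244, 256, 274]

All cut coordinates (distinct, sorted): [7, 15, 31, 53, 64, 80, 90, 94, 103, 115, 125, 133, 144, 146, 163, 171, 182, 185, 203, 210, 219, 237, 244, 256, 274, 278]

Fragments:
  7→15: 8 bp
  15→31: 16 bp
  31→53: 22 bp
  53→64: 11 bp
  64→80: 16 bp
  80→90: 10 bp
  90→94: 4 bp
  94→103: 9 bp
  103→115: 12 bp
  115→125: 10 bp
  125→133: 8 bp
  133→144: 11 bp
  144→146: 2 bp
  146→163: 17 bp
  163→171: 8 bp
  171→182: 11 bp
  182→185: 3 bp
  185→203: 18 bp
  203→210: 7 bp
  210→219: 9 bp
  219→237: 18 bp
  237→244: 7 bp
  244→256: 12 bp
  256→274: 18 bp
  274→278: 4 bp
  278→7 (wrap): 288-278+7 = 17 bp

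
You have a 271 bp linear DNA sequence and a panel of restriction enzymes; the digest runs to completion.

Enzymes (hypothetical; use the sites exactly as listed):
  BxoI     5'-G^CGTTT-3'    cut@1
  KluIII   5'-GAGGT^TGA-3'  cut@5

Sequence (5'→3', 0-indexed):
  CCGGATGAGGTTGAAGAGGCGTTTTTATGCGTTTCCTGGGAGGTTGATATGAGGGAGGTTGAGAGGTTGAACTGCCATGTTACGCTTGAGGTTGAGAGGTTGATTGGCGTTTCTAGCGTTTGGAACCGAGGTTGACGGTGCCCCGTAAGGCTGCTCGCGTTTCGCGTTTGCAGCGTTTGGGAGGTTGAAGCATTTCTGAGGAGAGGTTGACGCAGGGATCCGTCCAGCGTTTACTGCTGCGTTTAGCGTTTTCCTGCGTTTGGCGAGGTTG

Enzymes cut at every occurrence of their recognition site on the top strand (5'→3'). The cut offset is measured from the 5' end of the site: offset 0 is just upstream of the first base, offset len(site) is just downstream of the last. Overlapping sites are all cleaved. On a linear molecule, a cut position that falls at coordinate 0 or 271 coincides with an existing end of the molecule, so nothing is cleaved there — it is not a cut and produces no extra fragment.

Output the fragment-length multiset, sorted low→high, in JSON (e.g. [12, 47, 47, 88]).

Site scan:
  BxoI (GCGTTT, off=1): starts [18, 28, 106, 115, 156, 163, 172, 226, 238, 245, 255] → cuts [19, 29, 107, 116, 157, 164, 173, 227, 239, 246, 256]
  KluIII (GAGGTTGA, off=5): starts [6, 39, 54, 62, 87, 95, 127, 180, 202] → cuts [11, 44, 59, 67, 92, 100, 132, 185, 207]

All cut coordinates (distinct, sorted): [11, 19, 29, 44, 59, 67, 92, 100, 107, 116, 132, 157, 164, 173, 185, 207, 227, 239, 246, 256]

Fragment lengths:
  [0,11): 11 bp
  [11,19): 8 bp
  [19,29): 10 bp
  [29,44): 15 bp
  [44,59): 15 bp
  [59,67): 8 bp
  [67,92): 25 bp
  [92,100): 8 bp
  [100,107): 7 bp
  [107,116): 9 bp
  [116,132): 16 bp
  [132,157): 25 bp
  [157,164): 7 bp
  [164,173): 9 bp
  [173,185): 12 bp
  [185,207): 22 bp
  [207,227): 20 bp
  [227,239): 12 bp
  [239,246): 7 bp
  [246,256): 10 bp
  [256,271): 15 bp

[7,7,7,8,8,8,9,9,10,10,11,12,12,15,15,15,16,20,22,25,25]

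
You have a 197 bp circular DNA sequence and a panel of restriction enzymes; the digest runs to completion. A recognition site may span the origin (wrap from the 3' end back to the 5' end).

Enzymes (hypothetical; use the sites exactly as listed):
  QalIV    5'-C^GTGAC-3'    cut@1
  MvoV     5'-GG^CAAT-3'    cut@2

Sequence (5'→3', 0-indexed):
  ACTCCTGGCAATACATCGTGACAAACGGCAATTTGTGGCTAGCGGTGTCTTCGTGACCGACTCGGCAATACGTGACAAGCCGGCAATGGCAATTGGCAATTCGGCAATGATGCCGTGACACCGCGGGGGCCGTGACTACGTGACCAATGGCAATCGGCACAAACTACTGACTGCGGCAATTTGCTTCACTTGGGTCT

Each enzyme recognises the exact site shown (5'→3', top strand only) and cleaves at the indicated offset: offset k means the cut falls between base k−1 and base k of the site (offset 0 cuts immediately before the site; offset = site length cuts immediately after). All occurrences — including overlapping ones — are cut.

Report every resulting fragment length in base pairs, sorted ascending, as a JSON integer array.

[6,6,7,8,8,9,10,11,11,12,13,17,24,26,29]

Site scan:
  QalIV CGTGAC/1: at [16, 51, 70, 113, 130, 138] ⇒ [17, 52, 71, 114, 131, 139]
  MvoV GGCAAT/2: at [6, 26, 63, 81, 87, 94, 102, 148, 174] ⇒ [8, 28, 65, 83, 89, 96, 104, 150, 176]

All cut coordinates (distinct, sorted): [8, 17, 28, 52, 65, 71, 83, 89, 96, 104, 114, 131, 139, 150, 176]

Fragments:
  8→17: 9 bp
  17→28: 11 bp
  28→52: 24 bp
  52→65: 13 bp
  65→71: 6 bp
  71→83: 12 bp
  83→89: 6 bp
  89→96: 7 bp
  96→104: 8 bp
  104→114: 10 bp
  114→131: 17 bp
  131→139: 8 bp
  139→150: 11 bp
  150→176: 26 bp
  176→8 (wrap): 197-176+8 = 29 bp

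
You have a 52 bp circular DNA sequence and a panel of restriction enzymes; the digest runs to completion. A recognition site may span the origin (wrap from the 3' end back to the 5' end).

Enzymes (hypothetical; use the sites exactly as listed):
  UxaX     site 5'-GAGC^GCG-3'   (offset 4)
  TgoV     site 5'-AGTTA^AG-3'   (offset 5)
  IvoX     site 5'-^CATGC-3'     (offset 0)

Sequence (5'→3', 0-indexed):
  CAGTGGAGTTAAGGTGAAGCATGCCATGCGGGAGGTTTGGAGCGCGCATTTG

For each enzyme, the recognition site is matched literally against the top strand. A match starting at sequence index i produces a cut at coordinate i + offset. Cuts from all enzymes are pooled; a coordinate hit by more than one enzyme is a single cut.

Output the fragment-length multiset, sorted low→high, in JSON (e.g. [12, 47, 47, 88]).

[5,8,19,20]

Scan for sites:
  UxaX (GAGCGCG, off=4): starts [39] → cuts [43]
  TgoV (AGTTAAG, off=5): starts [6] → cuts [11]
  IvoX (CATGC, off=0): starts [19, 24] → cuts [19, 24]

Pooled cuts: [11, 19, 24, 43]

Fragment lengths:
  11→19: 8 bp
  19→24: 5 bp
  24→43: 19 bp
  43→11 (wrap): 52-43+11 = 20 bp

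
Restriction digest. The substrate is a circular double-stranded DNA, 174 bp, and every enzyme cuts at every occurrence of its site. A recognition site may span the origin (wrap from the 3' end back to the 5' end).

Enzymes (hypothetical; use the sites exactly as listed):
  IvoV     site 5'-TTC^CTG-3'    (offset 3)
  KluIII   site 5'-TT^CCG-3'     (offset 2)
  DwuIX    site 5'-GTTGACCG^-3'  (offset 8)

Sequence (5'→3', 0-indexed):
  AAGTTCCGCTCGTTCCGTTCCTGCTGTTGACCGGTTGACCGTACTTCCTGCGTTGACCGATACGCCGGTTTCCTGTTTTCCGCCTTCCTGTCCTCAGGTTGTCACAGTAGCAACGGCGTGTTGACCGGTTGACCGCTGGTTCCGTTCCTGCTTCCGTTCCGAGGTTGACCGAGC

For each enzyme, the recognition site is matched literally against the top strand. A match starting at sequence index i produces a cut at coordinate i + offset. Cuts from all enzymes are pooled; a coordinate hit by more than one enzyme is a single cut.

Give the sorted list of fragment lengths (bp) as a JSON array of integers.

Scan for sites:
  IvoV (TTCCTG, off=3): starts [17, 44, 69, 84, 144] → cuts [20, 47, 72, 87, 147]
  KluIII (TTCCG, off=2): starts [3, 12, 77, 139, 151, 156] → cuts [5, 14, 79, 141, 153, 158]
  DwuIX (GTTGACCG, off=8): starts [25, 33, 51, 119, 127, 163] → cuts [33, 41, 59, 127, 135, 171]

Pooled cuts: [5, 14, 20, 33, 41, 47, 59, 72, 79, 87, 127, 135, 141, 147, 153, 158, 171]

Fragments:
  5→14: 9 bp
  14→20: 6 bp
  20→33: 13 bp
  33→41: 8 bp
  41→47: 6 bp
  47→59: 12 bp
  59→72: 13 bp
  72→79: 7 bp
  79→87: 8 bp
  87→127: 40 bp
  127→135: 8 bp
  135→141: 6 bp
  141→147: 6 bp
  147→153: 6 bp
  153→158: 5 bp
  158→171: 13 bp
  171→5 (wrap): 174-171+5 = 8 bp

[5,6,6,6,6,6,7,8,8,8,8,9,12,13,13,13,40]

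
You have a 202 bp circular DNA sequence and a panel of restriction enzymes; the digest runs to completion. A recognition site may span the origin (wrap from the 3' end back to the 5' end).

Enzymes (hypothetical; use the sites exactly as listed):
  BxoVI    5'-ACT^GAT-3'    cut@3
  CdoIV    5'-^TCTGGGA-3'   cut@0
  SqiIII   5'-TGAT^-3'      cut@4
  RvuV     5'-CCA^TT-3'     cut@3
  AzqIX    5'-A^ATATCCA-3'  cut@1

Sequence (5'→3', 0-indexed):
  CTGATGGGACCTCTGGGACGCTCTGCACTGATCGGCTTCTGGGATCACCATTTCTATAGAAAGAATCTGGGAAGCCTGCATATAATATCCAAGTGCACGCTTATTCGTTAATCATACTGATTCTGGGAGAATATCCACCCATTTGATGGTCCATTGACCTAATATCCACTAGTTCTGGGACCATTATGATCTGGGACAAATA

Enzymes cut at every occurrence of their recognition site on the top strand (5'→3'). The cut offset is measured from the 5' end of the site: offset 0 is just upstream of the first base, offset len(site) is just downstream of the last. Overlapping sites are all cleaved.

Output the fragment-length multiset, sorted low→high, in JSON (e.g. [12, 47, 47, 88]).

[1,3,3,3,5,6,6,6,6,8,9,10,11,12,13,14,15,18,19,34]

Site scan:
  BxoVI (ACTGAT, off=3): starts [26, 115, 201] → cuts [2, 29, 118]
  CdoIV (TCTGGGA, off=0): starts [11, 37, 65, 121, 173, 189] → cuts [11, 37, 65, 121, 173, 189]
  SqiIII (TGAT, off=4): starts [1, 28, 117, 143, 186] → cuts [5, 32, 121, 147, 190]
  RvuV (CCATT, off=3): starts [47, 138, 150, 180] → cuts [50, 141, 153, 183]
  AzqIX (AATATCCA, off=1): starts [83, 129, 160] → cuts [84, 130, 161]

Pooled cuts: [2, 5, 11, 29, 32, 37, 50, 65, 84, 118, 121, 130, 141, 147, 153, 161, 173, 183, 189, 190]

Fragments:
  2→5: 3 bp
  5→11: 6 bp
  11→29: 18 bp
  29→32: 3 bp
  32→37: 5 bp
  37→50: 13 bp
  50→65: 15 bp
  65→84: 19 bp
  84→118: 34 bp
  118→121: 3 bp
  121→130: 9 bp
  130→141: 11 bp
  141→147: 6 bp
  147→153: 6 bp
  153→161: 8 bp
  161→173: 12 bp
  173→183: 10 bp
  183→189: 6 bp
  189→190: 1 bp
  190→2 (wrap): 202-190+2 = 14 bp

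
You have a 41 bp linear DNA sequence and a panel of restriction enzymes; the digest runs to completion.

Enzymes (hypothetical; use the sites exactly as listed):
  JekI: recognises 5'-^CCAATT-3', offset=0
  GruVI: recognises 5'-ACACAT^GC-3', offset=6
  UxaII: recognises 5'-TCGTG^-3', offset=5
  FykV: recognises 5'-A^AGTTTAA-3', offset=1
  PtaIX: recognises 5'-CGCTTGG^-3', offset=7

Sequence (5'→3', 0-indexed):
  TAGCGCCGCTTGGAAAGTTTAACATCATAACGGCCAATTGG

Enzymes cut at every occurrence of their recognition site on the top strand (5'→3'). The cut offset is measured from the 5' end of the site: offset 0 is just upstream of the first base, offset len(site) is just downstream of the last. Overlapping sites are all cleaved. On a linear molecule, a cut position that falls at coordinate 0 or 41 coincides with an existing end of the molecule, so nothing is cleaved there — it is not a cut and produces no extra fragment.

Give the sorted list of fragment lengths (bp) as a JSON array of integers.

[2,8,13,18]

Site scan:
  JekI (CCAATT, off=0): starts [33] → cuts [33]
  GruVI (ACACATGC, off=6): no sites
  UxaII (TCGTG, off=5): no sites
  FykV (AAGTTTAA, off=1): starts [14] → cuts [15]
  PtaIX (CGCTTGG, off=7): starts [6] → cuts [13]

Pooled cuts: [13, 15, 33]

Fragments:
  [0,13): 13 bp
  [13,15): 2 bp
  [15,33): 18 bp
  [33,41): 8 bp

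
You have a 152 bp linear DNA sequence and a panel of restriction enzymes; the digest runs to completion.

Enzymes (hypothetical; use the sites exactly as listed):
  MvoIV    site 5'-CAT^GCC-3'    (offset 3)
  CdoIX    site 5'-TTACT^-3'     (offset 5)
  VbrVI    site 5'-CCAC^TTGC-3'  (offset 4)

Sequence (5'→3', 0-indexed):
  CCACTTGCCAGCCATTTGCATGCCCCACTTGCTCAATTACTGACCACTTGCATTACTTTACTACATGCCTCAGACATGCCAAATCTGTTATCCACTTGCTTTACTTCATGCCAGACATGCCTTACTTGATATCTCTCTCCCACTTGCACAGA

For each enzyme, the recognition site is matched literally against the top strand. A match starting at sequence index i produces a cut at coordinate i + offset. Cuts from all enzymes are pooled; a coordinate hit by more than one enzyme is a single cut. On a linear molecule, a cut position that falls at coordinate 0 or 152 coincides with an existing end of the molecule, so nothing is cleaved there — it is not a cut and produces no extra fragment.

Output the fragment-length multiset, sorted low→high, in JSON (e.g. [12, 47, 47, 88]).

Per-enzyme occurrences:
  MvoIV (CATGCC, off=3): starts [18, 63, 74, 106, 115] → cuts [21, 66, 77, 109, 118]
  CdoIX (TTACT, off=5): starts [36, 52, 57, 100, 121] → cuts [41, 57, 62, 105, 126]
  VbrVI (CCACTTGC, off=4): starts [0, 24, 43, 91, 139] → cuts [4, 28, 47, 95, 143]

Pooled cuts: [4, 21, 28, 41, 47, 57, 62, 66, 77, 95, 105, 109, 118, 126, 143]

Fragment lengths:
  [0,4): 4 bp
  [4,21): 17 bp
  [21,28): 7 bp
  [28,41): 13 bp
  [41,47): 6 bp
  [47,57): 10 bp
  [57,62): 5 bp
  [62,66): 4 bp
  [66,77): 11 bp
  [77,95): 18 bp
  [95,105): 10 bp
  [105,109): 4 bp
  [109,118): 9 bp
  [118,126): 8 bp
  [126,143): 17 bp
  [143,152): 9 bp

[4,4,4,5,6,7,8,9,9,10,10,11,13,17,17,18]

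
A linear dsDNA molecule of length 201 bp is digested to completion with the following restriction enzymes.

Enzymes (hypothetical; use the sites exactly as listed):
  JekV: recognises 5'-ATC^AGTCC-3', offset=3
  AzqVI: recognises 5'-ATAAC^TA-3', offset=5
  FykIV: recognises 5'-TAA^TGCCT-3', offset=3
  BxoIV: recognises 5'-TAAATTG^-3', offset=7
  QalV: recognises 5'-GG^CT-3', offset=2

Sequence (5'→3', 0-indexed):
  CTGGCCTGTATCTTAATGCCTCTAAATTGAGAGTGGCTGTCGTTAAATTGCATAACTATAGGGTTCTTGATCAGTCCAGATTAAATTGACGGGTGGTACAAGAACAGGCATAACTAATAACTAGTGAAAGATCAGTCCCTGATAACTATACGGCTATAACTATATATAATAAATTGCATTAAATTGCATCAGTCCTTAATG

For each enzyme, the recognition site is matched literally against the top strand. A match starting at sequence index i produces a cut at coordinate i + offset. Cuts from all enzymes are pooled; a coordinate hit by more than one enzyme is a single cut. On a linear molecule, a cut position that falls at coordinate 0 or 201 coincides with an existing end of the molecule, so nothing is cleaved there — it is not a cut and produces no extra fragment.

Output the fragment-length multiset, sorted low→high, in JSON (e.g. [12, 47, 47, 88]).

Scan for sites:
  JekV ATCAGTCC/3: at [69, 130, 187] ⇒ [72, 133, 190]
  AzqVI ATAACTA/5: at [51, 109, 116, 141, 155] ⇒ [56, 114, 121, 146, 160]
  FykIV TAATGCCT/3: at [13] ⇒ [16]
  BxoIV TAAATTG/7: at [22, 43, 81, 169, 179] ⇒ [29, 50, 88, 176, 186]
  QalV GGCT/2: at [34, 151] ⇒ [36, 153]

All cut coordinates (distinct, sorted): [16, 29, 36, 50, 56, 72, 88, 114, 121, 133, 146, 153, 160, 176, 186, 190]

Fragments:
  [0,16): 16 bp
  [16,29): 13 bp
  [29,36): 7 bp
  [36,50): 14 bp
  [50,56): 6 bp
  [56,72): 16 bp
  [72,88): 16 bp
  [88,114): 26 bp
  [114,121): 7 bp
  [121,133): 12 bp
  [133,146): 13 bp
  [146,153): 7 bp
  [153,160): 7 bp
  [160,176): 16 bp
  [176,186): 10 bp
  [186,190): 4 bp
  [190,201): 11 bp

[4,6,7,7,7,7,10,11,12,13,13,14,16,16,16,16,26]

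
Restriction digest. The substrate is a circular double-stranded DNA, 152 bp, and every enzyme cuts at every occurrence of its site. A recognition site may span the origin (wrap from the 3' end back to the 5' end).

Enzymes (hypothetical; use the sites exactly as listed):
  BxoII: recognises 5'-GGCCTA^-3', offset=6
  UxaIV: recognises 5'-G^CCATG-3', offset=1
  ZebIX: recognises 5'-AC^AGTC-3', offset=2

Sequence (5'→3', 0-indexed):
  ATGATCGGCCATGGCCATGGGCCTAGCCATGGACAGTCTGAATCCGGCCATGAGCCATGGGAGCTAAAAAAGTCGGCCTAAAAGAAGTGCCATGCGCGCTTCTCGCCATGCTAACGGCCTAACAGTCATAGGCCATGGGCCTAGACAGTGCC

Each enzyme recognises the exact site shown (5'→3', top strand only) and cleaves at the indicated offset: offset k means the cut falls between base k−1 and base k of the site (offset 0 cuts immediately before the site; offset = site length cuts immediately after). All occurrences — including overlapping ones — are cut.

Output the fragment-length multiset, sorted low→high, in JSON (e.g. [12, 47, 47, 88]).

Site scan:
  BxoII (GGCCTA, off=6): starts [19, 74, 115, 137] → cuts [25, 80, 121, 143]
  UxaIV (GCCATG, off=1): starts [7, 13, 25, 46, 53, 88, 104, 131, 149] → cuts [8, 14, 26, 47, 54, 89, 105, 132, 150]
  ZebIX (ACAGTC, off=2): starts [32, 121] → cuts [34, 123]

All cut coordinates (distinct, sorted): [8, 14, 25, 26, 34, 47, 54, 80, 89, 105, 121, 123, 132, 143, 150]

Fragments:
  8→14: 6 bp
  14→25: 11 bp
  25→26: 1 bp
  26→34: 8 bp
  34→47: 13 bp
  47→54: 7 bp
  54→80: 26 bp
  80→89: 9 bp
  89→105: 16 bp
  105→121: 16 bp
  121→123: 2 bp
  123→132: 9 bp
  132→143: 11 bp
  143→150: 7 bp
  150→8 (wrap): 152-150+8 = 10 bp

[1,2,6,7,7,8,9,9,10,11,11,13,16,16,26]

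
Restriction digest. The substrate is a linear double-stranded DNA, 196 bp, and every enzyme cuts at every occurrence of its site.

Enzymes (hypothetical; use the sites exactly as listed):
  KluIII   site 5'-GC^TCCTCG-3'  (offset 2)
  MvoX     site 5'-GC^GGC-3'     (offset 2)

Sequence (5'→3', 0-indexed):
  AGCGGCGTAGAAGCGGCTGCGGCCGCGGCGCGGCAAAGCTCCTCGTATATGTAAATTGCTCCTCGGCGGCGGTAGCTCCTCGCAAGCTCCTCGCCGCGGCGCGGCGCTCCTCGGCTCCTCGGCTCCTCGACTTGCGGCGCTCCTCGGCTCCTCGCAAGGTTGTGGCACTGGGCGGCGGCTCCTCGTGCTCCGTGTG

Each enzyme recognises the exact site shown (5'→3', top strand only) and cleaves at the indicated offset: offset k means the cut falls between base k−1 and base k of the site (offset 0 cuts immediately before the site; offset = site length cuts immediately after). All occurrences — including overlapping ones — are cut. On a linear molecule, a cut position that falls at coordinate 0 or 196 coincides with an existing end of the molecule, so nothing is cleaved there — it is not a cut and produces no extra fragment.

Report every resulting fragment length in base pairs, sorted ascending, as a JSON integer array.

[3,3,3,5,5,5,5,6,6,8,8,8,8,8,9,10,11,11,12,17,20,25]

Site scan:
  KluIII GCTCCTCG/2: at [37, 57, 74, 85, 105, 113, 121, 138, 146, 177] ⇒ [39, 59, 76, 87, 107, 115, 123, 140, 148, 179]
  MvoX GCGGC/2: at [1, 12, 18, 24, 29, 65, 95, 100, 133, 171, 174] ⇒ [3, 14, 20, 26, 31, 67, 97, 102, 135, 173, 176]

Pooled cuts: [3, 14, 20, 26, 31, 39, 59, 67, 76, 87, 97, 102, 107, 115, 123, 135, 140, 148, 173, 176, 179]

Fragments:
  [0,3): 3 bp
  [3,14): 11 bp
  [14,20): 6 bp
  [20,26): 6 bp
  [26,31): 5 bp
  [31,39): 8 bp
  [39,59): 20 bp
  [59,67): 8 bp
  [67,76): 9 bp
  [76,87): 11 bp
  [87,97): 10 bp
  [97,102): 5 bp
  [102,107): 5 bp
  [107,115): 8 bp
  [115,123): 8 bp
  [123,135): 12 bp
  [135,140): 5 bp
  [140,148): 8 bp
  [148,173): 25 bp
  [173,176): 3 bp
  [176,179): 3 bp
  [179,196): 17 bp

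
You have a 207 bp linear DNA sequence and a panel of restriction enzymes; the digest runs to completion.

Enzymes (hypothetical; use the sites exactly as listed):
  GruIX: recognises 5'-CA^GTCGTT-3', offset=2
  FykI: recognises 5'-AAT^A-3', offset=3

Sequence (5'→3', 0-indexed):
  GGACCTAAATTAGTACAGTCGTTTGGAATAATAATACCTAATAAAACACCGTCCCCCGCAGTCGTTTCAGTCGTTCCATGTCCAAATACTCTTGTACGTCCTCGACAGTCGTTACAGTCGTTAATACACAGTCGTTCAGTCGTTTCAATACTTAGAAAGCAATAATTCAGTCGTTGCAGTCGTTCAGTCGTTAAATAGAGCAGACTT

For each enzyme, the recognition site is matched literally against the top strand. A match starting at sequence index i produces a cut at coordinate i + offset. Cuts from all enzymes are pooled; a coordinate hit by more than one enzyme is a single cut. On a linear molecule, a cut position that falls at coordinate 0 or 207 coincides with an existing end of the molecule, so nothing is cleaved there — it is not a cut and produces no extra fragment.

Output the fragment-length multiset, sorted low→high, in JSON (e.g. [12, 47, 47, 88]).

Per-enzyme occurrences:
  GruIX (CAGTCGTT, off=2): starts [15, 58, 67, 105, 114, 128, 136, 167, 176, 184] → cuts [17, 60, 69, 107, 116, 130, 138, 169, 178, 186]
  FykI (AATA, off=3): starts [26, 29, 32, 39, 84, 122, 146, 160, 193] → cuts [29, 32, 35, 42, 87, 125, 149, 163, 196]

Pooled cuts: [17, 29, 32, 35, 42, 60, 69, 87, 107, 116, 125, 130, 138, 149, 163, 169, 178, 186, 196]

Fragments:
  [0,17): 17 bp
  [17,29): 12 bp
  [29,32): 3 bp
  [32,35): 3 bp
  [35,42): 7 bp
  [42,60): 18 bp
  [60,69): 9 bp
  [69,87): 18 bp
  [87,107): 20 bp
  [107,116): 9 bp
  [116,125): 9 bp
  [125,130): 5 bp
  [130,138): 8 bp
  [138,149): 11 bp
  [149,163): 14 bp
  [163,169): 6 bp
  [169,178): 9 bp
  [178,186): 8 bp
  [186,196): 10 bp
  [196,207): 11 bp

[3,3,5,6,7,8,8,9,9,9,9,10,11,11,12,14,17,18,18,20]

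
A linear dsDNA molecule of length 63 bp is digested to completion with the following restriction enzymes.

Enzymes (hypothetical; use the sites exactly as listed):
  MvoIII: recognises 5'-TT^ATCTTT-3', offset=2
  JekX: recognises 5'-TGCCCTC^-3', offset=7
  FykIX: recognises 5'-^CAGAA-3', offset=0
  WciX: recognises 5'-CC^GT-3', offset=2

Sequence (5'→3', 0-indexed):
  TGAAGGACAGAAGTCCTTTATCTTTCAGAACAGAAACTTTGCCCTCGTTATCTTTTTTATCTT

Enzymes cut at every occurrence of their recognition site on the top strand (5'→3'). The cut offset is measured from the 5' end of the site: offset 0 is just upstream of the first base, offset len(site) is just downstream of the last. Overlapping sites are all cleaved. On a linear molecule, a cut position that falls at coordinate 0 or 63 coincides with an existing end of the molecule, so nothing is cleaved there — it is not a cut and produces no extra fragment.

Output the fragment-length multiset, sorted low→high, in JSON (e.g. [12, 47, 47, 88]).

[3,5,6,7,12,14,16]

Per-enzyme occurrences:
  MvoIII TTATCTTT/2: at [17, 47] ⇒ [19, 49]
  JekX TGCCCTC/7: at [39] ⇒ [46]
  FykIX CAGAA/0: at [7, 25, 30] ⇒ [7, 25, 30]
  WciX (CCGT, off=2): no sites

All cut coordinates (distinct, sorted): [7, 19, 25, 30, 46, 49]

Fragments:
  [0,7): 7 bp
  [7,19): 12 bp
  [19,25): 6 bp
  [25,30): 5 bp
  [30,46): 16 bp
  [46,49): 3 bp
  [49,63): 14 bp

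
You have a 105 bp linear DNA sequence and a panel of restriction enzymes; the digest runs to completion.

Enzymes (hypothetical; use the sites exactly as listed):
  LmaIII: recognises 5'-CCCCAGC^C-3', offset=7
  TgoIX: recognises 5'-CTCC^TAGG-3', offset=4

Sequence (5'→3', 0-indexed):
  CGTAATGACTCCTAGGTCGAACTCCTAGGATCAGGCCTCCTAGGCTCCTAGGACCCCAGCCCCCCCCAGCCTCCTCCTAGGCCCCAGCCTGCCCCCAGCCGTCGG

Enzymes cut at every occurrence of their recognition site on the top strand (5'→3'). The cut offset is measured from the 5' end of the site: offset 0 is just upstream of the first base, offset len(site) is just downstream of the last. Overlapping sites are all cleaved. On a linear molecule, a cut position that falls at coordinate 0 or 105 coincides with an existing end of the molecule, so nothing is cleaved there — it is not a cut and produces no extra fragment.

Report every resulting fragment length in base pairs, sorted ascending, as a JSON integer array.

Scan for sites:
  LmaIII CCCCAGCC/7: at [53, 63, 81, 92] ⇒ [60, 70, 88, 99]
  TgoIX CTCCTAGG/4: at [8, 21, 36, 44, 73] ⇒ [12, 25, 40, 48, 77]

Pooled cuts: [12, 25, 40, 48, 60, 70, 77, 88, 99]

Fragments:
  [0,12): 12 bp
  [12,25): 13 bp
  [25,40): 15 bp
  [40,48): 8 bp
  [48,60): 12 bp
  [60,70): 10 bp
  [70,77): 7 bp
  [77,88): 11 bp
  [88,99): 11 bp
  [99,105): 6 bp

[6,7,8,10,11,11,12,12,13,15]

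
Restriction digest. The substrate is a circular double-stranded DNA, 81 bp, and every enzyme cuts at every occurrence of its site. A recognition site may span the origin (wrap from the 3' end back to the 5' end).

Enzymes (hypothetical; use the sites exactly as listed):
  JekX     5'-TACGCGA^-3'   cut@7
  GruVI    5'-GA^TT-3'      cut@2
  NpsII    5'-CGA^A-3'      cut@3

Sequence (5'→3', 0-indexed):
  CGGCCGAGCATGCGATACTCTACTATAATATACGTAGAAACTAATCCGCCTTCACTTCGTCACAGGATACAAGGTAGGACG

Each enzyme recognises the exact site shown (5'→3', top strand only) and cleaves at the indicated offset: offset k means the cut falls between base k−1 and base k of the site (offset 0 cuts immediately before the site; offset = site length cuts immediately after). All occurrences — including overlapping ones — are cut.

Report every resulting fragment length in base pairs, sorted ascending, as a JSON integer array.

Site scan:
  JekX (TACGCGA, off=7): no sites
  GruVI (GATT, off=2): no sites
  NpsII (CGAA, off=3): no sites

Pooled cuts: ∅

Fragments:
  no cuts → one circular fragment of 81 bp

[81]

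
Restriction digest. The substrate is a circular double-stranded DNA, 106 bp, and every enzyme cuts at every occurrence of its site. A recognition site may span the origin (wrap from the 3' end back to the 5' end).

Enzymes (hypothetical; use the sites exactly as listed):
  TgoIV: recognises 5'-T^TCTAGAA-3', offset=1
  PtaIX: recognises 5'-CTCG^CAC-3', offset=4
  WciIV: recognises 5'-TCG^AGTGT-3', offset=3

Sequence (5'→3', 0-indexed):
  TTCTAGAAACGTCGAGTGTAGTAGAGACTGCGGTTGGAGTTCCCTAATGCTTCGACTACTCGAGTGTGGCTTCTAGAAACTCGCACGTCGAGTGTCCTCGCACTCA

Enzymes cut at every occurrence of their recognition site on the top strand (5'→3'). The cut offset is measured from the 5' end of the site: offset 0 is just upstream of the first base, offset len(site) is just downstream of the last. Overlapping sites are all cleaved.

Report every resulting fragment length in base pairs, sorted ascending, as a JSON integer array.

[7,7,9,10,12,13,48]

Site scan:
  TgoIV TTCTAGAA/1: at [0, 70] ⇒ [1, 71]
  PtaIX CTCGCAC/4: at [79, 96] ⇒ [83, 100]
  WciIV TCGAGTGT/3: at [11, 59, 87] ⇒ [14, 62, 90]

Pooled cuts: [1, 14, 62, 71, 83, 90, 100]

Fragment lengths:
  1→14: 13 bp
  14→62: 48 bp
  62→71: 9 bp
  71→83: 12 bp
  83→90: 7 bp
  90→100: 10 bp
  100→1 (wrap): 106-100+1 = 7 bp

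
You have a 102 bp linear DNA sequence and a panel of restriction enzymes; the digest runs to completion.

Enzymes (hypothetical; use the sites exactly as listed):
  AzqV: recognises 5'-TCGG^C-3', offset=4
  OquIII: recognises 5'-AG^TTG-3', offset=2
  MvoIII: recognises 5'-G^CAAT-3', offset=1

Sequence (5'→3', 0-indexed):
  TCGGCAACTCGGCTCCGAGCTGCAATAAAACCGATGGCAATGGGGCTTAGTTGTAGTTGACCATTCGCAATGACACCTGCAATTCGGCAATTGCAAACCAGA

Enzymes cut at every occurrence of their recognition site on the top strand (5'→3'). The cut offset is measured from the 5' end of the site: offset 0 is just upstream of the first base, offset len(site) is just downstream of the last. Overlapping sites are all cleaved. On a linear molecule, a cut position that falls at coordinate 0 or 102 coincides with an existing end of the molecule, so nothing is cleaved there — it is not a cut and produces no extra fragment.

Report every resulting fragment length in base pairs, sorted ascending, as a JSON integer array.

[4,6,8,8,10,11,12,13,15,15]

Per-enzyme occurrences:
  AzqV TCGGC/4: at [0, 8, 83] ⇒ [4, 12, 87]
  OquIII AGTTG/2: at [48, 54] ⇒ [50, 56]
  MvoIII GCAAT/1: at [21, 36, 66, 78, 86] ⇒ [22, 37, 67, 79, 87]

Pooled cuts: [4, 12, 22, 37, 50, 56, 67, 79, 87]

Fragments:
  [0,4): 4 bp
  [4,12): 8 bp
  [12,22): 10 bp
  [22,37): 15 bp
  [37,50): 13 bp
  [50,56): 6 bp
  [56,67): 11 bp
  [67,79): 12 bp
  [79,87): 8 bp
  [87,102): 15 bp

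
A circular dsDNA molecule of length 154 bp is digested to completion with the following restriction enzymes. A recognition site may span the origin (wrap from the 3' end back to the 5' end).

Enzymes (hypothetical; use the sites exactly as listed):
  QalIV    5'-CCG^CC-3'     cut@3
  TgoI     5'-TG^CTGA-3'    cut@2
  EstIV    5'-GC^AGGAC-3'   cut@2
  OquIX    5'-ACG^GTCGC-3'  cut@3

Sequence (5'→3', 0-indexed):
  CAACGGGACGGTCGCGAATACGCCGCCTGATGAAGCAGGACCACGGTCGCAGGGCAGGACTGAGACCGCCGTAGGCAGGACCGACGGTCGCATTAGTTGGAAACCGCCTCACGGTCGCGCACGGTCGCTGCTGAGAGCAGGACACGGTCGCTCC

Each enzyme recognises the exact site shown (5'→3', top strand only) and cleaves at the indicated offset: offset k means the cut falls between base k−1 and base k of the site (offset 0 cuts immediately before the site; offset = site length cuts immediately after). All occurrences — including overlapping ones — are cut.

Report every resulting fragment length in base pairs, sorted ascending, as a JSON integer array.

[7,7,8,8,8,9,10,10,10,11,13,15,18,20]

Scan for sites:
  QalIV CCGCC/3: at [22, 65, 103] ⇒ [25, 68, 106]
  TgoI TGCTGA/2: at [128] ⇒ [130]
  EstIV GCAGGAC/2: at [34, 53, 74, 136] ⇒ [36, 55, 76, 138]
  OquIX ACGGTCGC/3: at [7, 42, 83, 110, 120, 143] ⇒ [10, 45, 86, 113, 123, 146]

All cut coordinates (distinct, sorted): [10, 25, 36, 45, 55, 68, 76, 86, 106, 113, 123, 130, 138, 146]

Fragment lengths:
  10→25: 15 bp
  25→36: 11 bp
  36→45: 9 bp
  45→55: 10 bp
  55→68: 13 bp
  68→76: 8 bp
  76→86: 10 bp
  86→106: 20 bp
  106→113: 7 bp
  113→123: 10 bp
  123→130: 7 bp
  130→138: 8 bp
  138→146: 8 bp
  146→10 (wrap): 154-146+10 = 18 bp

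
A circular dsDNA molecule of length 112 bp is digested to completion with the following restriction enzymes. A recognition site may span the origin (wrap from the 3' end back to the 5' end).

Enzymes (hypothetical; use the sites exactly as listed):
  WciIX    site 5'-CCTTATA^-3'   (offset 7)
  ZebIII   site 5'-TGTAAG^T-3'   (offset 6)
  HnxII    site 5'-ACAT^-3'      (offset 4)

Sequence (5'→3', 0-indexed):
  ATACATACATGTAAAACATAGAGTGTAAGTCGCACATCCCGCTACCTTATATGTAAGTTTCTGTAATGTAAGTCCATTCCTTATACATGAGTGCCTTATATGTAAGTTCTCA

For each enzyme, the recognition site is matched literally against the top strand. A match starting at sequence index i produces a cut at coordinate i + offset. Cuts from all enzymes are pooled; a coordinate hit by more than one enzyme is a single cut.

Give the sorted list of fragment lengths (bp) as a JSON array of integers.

[3,4,6,6,8,9,10,12,12,13,14,15]

Scan for sites:
  WciIX (CCTTATA, off=7): starts [44, 78, 93] → cuts [51, 85, 100]
  ZebIII (TGTAAGT, off=6): starts [23, 51, 66, 100] → cuts [29, 57, 72, 106]
  HnxII (ACAT, off=4): starts [2, 6, 15, 33, 84] → cuts [6, 10, 19, 37, 88]

All cut coordinates (distinct, sorted): [6, 10, 19, 29, 37, 51, 57, 72, 85, 88, 100, 106]

Fragments:
  6→10: 4 bp
  10→19: 9 bp
  19→29: 10 bp
  29→37: 8 bp
  37→51: 14 bp
  51→57: 6 bp
  57→72: 15 bp
  72→85: 13 bp
  85→88: 3 bp
  88→100: 12 bp
  100→106: 6 bp
  106→6 (wrap): 112-106+6 = 12 bp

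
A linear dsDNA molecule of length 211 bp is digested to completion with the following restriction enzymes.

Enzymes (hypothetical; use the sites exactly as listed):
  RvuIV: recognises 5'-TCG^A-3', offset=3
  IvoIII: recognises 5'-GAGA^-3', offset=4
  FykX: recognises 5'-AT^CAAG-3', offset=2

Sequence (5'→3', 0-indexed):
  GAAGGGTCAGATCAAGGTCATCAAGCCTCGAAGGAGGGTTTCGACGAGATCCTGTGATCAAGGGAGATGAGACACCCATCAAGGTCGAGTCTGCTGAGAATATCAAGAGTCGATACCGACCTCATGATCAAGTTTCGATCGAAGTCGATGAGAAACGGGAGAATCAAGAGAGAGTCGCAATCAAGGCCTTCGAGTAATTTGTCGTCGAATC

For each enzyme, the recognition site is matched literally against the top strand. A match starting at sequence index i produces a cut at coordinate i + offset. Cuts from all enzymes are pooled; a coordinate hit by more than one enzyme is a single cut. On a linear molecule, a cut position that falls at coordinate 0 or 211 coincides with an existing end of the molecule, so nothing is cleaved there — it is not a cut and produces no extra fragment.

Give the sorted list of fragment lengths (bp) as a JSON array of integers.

[2,2,4,4,4,5,6,6,6,7,7,8,8,9,9,9,9,9,9,9,11,12,12,13,15,16]

Per-enzyme occurrences:
  RvuIV (TCGA, off=3): starts [27, 40, 84, 109, 134, 138, 144, 189, 204] → cuts [30, 43, 87, 112, 137, 141, 147, 192, 207]
  IvoIII (GAGA, off=4): starts [45, 63, 68, 95, 149, 158, 167, 169] → cuts [49, 67, 72, 99, 153, 162, 171, 173]
  FykX (ATCAAG, off=2): starts [10, 19, 56, 77, 101, 126, 162, 179] → cuts [12, 21, 58, 79, 103, 128, 164, 181]

Pooled cuts: [12, 21, 30, 43, 49, 58, 67, 72, 79, 87, 99, 103, 112, 128, 137, 141, 147, 153, 162, 164, 171, 173, 181, 192, 207]

Fragment lengths:
  [0,12): 12 bp
  [12,21): 9 bp
  [21,30): 9 bp
  [30,43): 13 bp
  [43,49): 6 bp
  [49,58): 9 bp
  [58,67): 9 bp
  [67,72): 5 bp
  [72,79): 7 bp
  [79,87): 8 bp
  [87,99): 12 bp
  [99,103): 4 bp
  [103,112): 9 bp
  [112,128): 16 bp
  [128,137): 9 bp
  [137,141): 4 bp
  [141,147): 6 bp
  [147,153): 6 bp
  [153,162): 9 bp
  [162,164): 2 bp
  [164,171): 7 bp
  [171,173): 2 bp
  [173,181): 8 bp
  [181,192): 11 bp
  [192,207): 15 bp
  [207,211): 4 bp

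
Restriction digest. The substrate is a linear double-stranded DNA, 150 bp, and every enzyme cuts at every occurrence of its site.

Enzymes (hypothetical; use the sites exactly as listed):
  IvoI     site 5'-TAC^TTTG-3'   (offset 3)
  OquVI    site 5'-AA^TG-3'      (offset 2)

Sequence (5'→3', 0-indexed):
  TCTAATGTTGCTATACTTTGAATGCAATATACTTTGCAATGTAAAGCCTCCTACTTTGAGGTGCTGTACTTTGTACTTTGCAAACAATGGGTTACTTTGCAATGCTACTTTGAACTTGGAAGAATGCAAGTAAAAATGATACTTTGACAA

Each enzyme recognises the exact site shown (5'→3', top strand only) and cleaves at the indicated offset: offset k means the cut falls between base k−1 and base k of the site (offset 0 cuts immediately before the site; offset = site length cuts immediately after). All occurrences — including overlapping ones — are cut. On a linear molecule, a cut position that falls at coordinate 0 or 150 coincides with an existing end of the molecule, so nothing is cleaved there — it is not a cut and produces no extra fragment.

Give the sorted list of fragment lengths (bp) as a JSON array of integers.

[5,6,6,6,7,7,7,8,8,10,11,11,12,15,15,16]

Site scan:
  IvoI (TACTTTG, off=3): starts [13, 29, 51, 66, 73, 92, 105, 139] → cuts [16, 32, 54, 69, 76, 95, 108, 142]
  OquVI (AATG, off=2): starts [3, 20, 37, 85, 100, 122, 134] → cuts [5, 22, 39, 87, 102, 124, 136]

Pooled cuts: [5, 16, 22, 32, 39, 54, 69, 76, 87, 95, 102, 108, 124, 136, 142]

Fragments:
  [0,5): 5 bp
  [5,16): 11 bp
  [16,22): 6 bp
  [22,32): 10 bp
  [32,39): 7 bp
  [39,54): 15 bp
  [54,69): 15 bp
  [69,76): 7 bp
  [76,87): 11 bp
  [87,95): 8 bp
  [95,102): 7 bp
  [102,108): 6 bp
  [108,124): 16 bp
  [124,136): 12 bp
  [136,142): 6 bp
  [142,150): 8 bp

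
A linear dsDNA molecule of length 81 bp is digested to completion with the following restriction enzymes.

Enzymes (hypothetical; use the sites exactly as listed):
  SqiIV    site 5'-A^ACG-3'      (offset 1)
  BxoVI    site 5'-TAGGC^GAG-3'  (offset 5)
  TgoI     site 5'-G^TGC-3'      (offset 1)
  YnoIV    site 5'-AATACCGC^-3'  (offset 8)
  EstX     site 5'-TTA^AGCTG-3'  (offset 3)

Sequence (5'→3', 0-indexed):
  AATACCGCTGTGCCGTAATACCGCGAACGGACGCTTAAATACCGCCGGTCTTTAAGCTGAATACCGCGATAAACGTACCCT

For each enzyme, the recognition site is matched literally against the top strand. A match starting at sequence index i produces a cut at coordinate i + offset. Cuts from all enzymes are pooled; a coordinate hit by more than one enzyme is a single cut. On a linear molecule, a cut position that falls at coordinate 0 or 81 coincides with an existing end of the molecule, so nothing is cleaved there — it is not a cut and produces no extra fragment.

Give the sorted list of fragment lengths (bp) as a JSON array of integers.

[2,2,5,8,9,9,13,14,19]

Per-enzyme occurrences:
  SqiIV (AACG, off=1): starts [25, 71] → cuts [26, 72]
  BxoVI (TAGGCGAG, off=5): no sites
  TgoI (GTGC, off=1): starts [9] → cuts [10]
  YnoIV (AATACCGC, off=8): starts [0, 16, 37, 59] → cuts [8, 24, 45, 67]
  EstX (TTAAGCTG, off=3): starts [51] → cuts [54]

Pooled cuts: [8, 10, 24, 26, 45, 54, 67, 72]

Fragments:
  [0,8): 8 bp
  [8,10): 2 bp
  [10,24): 14 bp
  [24,26): 2 bp
  [26,45): 19 bp
  [45,54): 9 bp
  [54,67): 13 bp
  [67,72): 5 bp
  [72,81): 9 bp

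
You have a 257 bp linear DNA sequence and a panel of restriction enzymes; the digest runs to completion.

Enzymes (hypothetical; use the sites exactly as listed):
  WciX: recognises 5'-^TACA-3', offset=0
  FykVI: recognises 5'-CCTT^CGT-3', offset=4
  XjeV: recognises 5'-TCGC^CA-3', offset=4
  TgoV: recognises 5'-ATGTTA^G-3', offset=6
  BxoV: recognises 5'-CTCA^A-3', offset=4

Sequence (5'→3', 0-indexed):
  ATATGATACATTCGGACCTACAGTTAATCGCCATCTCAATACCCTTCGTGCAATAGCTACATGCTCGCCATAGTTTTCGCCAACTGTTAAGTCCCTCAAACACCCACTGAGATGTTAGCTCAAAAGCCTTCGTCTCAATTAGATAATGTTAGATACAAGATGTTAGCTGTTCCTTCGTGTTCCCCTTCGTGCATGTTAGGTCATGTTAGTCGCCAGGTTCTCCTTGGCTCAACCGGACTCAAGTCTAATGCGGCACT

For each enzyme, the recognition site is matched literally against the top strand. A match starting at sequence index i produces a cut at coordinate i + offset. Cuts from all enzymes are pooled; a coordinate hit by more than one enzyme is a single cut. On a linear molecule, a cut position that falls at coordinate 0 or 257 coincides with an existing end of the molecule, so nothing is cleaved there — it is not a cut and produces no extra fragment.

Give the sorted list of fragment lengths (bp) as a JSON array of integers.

[2,5,5,6,7,7,8,8,10,10,10,11,11,11,12,12,12,12,13,14,16,18,18,19]

Scan for sites:
  WciX (TACA, off=0): starts [6, 18, 57, 153] → cuts [6, 18, 57, 153]
  FykVI (CCTTCGT, off=4): starts [42, 126, 171, 183] → cuts [46, 130, 175, 187]
  XjeV (TCGCCA, off=4): starts [27, 64, 76, 209] → cuts [31, 68, 80, 213]
  TgoV (ATGTTAG, off=6): starts [111, 145, 159, 192, 202] → cuts [117, 151, 165, 198, 208]
  BxoV (CTCAA, off=4): starts [34, 94, 118, 133, 227, 237] → cuts [38, 98, 122, 137, 231, 241]

Pooled cuts: [6, 18, 31, 38, 46, 57, 68, 80, 98, 117, 122, 130, 137, 151, 153, 165, 175, 187, 198, 208, 213, 231, 241]

Fragments:
  [0,6): 6 bp
  [6,18): 12 bp
  [18,31): 13 bp
  [31,38): 7 bp
  [38,46): 8 bp
  [46,57): 11 bp
  [57,68): 11 bp
  [68,80): 12 bp
  [80,98): 18 bp
  [98,117): 19 bp
  [117,122): 5 bp
  [122,130): 8 bp
  [130,137): 7 bp
  [137,151): 14 bp
  [151,153): 2 bp
  [153,165): 12 bp
  [165,175): 10 bp
  [175,187): 12 bp
  [187,198): 11 bp
  [198,208): 10 bp
  [208,213): 5 bp
  [213,231): 18 bp
  [231,241): 10 bp
  [241,257): 16 bp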